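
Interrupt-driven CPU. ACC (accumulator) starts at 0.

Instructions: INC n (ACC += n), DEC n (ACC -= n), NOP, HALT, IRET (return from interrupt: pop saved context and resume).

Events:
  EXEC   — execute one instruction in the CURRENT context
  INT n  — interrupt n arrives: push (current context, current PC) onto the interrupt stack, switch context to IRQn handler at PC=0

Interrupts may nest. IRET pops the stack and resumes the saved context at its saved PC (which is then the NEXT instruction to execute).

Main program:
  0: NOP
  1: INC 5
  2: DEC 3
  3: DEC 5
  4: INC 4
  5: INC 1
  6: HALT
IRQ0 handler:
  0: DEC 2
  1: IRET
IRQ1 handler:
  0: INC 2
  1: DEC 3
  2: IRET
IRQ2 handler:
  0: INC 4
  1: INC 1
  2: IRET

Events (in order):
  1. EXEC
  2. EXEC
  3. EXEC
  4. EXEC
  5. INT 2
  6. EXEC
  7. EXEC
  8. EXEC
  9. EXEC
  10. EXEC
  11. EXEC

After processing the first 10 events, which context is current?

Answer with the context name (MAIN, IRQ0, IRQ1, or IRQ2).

Event 1 (EXEC): [MAIN] PC=0: NOP
Event 2 (EXEC): [MAIN] PC=1: INC 5 -> ACC=5
Event 3 (EXEC): [MAIN] PC=2: DEC 3 -> ACC=2
Event 4 (EXEC): [MAIN] PC=3: DEC 5 -> ACC=-3
Event 5 (INT 2): INT 2 arrives: push (MAIN, PC=4), enter IRQ2 at PC=0 (depth now 1)
Event 6 (EXEC): [IRQ2] PC=0: INC 4 -> ACC=1
Event 7 (EXEC): [IRQ2] PC=1: INC 1 -> ACC=2
Event 8 (EXEC): [IRQ2] PC=2: IRET -> resume MAIN at PC=4 (depth now 0)
Event 9 (EXEC): [MAIN] PC=4: INC 4 -> ACC=6
Event 10 (EXEC): [MAIN] PC=5: INC 1 -> ACC=7

Answer: MAIN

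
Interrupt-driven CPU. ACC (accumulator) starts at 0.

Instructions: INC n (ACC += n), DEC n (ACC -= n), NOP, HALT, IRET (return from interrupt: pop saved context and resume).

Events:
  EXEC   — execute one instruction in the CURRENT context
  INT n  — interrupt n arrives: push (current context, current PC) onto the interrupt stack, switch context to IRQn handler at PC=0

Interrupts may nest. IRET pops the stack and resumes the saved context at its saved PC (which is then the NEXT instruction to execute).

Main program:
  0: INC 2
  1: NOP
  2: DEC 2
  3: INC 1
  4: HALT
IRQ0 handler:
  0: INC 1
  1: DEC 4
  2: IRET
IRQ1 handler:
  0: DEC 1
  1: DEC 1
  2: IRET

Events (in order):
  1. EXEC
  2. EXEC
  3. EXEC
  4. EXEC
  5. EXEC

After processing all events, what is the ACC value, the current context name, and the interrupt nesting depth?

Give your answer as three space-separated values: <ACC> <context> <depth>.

Event 1 (EXEC): [MAIN] PC=0: INC 2 -> ACC=2
Event 2 (EXEC): [MAIN] PC=1: NOP
Event 3 (EXEC): [MAIN] PC=2: DEC 2 -> ACC=0
Event 4 (EXEC): [MAIN] PC=3: INC 1 -> ACC=1
Event 5 (EXEC): [MAIN] PC=4: HALT

Answer: 1 MAIN 0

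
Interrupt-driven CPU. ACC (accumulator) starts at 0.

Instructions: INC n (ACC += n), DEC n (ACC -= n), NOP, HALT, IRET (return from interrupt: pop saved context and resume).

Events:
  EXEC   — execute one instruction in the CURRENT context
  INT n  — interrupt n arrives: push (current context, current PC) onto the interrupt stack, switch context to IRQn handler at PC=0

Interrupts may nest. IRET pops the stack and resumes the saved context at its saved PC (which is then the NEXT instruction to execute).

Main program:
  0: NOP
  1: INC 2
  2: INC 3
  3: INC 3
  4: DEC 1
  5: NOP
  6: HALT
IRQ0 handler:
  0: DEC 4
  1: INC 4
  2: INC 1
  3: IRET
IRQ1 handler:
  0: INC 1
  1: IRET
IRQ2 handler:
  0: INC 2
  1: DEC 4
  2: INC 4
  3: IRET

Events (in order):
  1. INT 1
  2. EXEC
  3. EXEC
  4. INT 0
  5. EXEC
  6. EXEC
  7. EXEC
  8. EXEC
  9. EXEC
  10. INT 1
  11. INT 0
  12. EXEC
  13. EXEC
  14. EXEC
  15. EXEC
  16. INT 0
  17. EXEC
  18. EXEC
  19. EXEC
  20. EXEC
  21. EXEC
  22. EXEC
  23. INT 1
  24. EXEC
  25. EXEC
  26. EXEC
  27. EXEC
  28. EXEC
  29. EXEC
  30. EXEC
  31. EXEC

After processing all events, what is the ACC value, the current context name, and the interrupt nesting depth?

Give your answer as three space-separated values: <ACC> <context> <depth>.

Event 1 (INT 1): INT 1 arrives: push (MAIN, PC=0), enter IRQ1 at PC=0 (depth now 1)
Event 2 (EXEC): [IRQ1] PC=0: INC 1 -> ACC=1
Event 3 (EXEC): [IRQ1] PC=1: IRET -> resume MAIN at PC=0 (depth now 0)
Event 4 (INT 0): INT 0 arrives: push (MAIN, PC=0), enter IRQ0 at PC=0 (depth now 1)
Event 5 (EXEC): [IRQ0] PC=0: DEC 4 -> ACC=-3
Event 6 (EXEC): [IRQ0] PC=1: INC 4 -> ACC=1
Event 7 (EXEC): [IRQ0] PC=2: INC 1 -> ACC=2
Event 8 (EXEC): [IRQ0] PC=3: IRET -> resume MAIN at PC=0 (depth now 0)
Event 9 (EXEC): [MAIN] PC=0: NOP
Event 10 (INT 1): INT 1 arrives: push (MAIN, PC=1), enter IRQ1 at PC=0 (depth now 1)
Event 11 (INT 0): INT 0 arrives: push (IRQ1, PC=0), enter IRQ0 at PC=0 (depth now 2)
Event 12 (EXEC): [IRQ0] PC=0: DEC 4 -> ACC=-2
Event 13 (EXEC): [IRQ0] PC=1: INC 4 -> ACC=2
Event 14 (EXEC): [IRQ0] PC=2: INC 1 -> ACC=3
Event 15 (EXEC): [IRQ0] PC=3: IRET -> resume IRQ1 at PC=0 (depth now 1)
Event 16 (INT 0): INT 0 arrives: push (IRQ1, PC=0), enter IRQ0 at PC=0 (depth now 2)
Event 17 (EXEC): [IRQ0] PC=0: DEC 4 -> ACC=-1
Event 18 (EXEC): [IRQ0] PC=1: INC 4 -> ACC=3
Event 19 (EXEC): [IRQ0] PC=2: INC 1 -> ACC=4
Event 20 (EXEC): [IRQ0] PC=3: IRET -> resume IRQ1 at PC=0 (depth now 1)
Event 21 (EXEC): [IRQ1] PC=0: INC 1 -> ACC=5
Event 22 (EXEC): [IRQ1] PC=1: IRET -> resume MAIN at PC=1 (depth now 0)
Event 23 (INT 1): INT 1 arrives: push (MAIN, PC=1), enter IRQ1 at PC=0 (depth now 1)
Event 24 (EXEC): [IRQ1] PC=0: INC 1 -> ACC=6
Event 25 (EXEC): [IRQ1] PC=1: IRET -> resume MAIN at PC=1 (depth now 0)
Event 26 (EXEC): [MAIN] PC=1: INC 2 -> ACC=8
Event 27 (EXEC): [MAIN] PC=2: INC 3 -> ACC=11
Event 28 (EXEC): [MAIN] PC=3: INC 3 -> ACC=14
Event 29 (EXEC): [MAIN] PC=4: DEC 1 -> ACC=13
Event 30 (EXEC): [MAIN] PC=5: NOP
Event 31 (EXEC): [MAIN] PC=6: HALT

Answer: 13 MAIN 0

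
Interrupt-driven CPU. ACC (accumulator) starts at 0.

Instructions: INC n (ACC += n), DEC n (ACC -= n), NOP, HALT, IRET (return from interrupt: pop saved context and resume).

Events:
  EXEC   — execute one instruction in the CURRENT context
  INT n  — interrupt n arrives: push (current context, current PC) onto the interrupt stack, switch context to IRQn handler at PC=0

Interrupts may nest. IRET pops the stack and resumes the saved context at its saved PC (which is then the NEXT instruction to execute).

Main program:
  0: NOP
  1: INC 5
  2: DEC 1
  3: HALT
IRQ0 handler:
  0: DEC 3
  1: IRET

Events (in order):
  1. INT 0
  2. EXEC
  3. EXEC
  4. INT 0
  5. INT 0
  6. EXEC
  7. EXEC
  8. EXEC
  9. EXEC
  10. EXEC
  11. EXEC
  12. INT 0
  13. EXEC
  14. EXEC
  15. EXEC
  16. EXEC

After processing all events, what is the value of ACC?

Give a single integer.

Event 1 (INT 0): INT 0 arrives: push (MAIN, PC=0), enter IRQ0 at PC=0 (depth now 1)
Event 2 (EXEC): [IRQ0] PC=0: DEC 3 -> ACC=-3
Event 3 (EXEC): [IRQ0] PC=1: IRET -> resume MAIN at PC=0 (depth now 0)
Event 4 (INT 0): INT 0 arrives: push (MAIN, PC=0), enter IRQ0 at PC=0 (depth now 1)
Event 5 (INT 0): INT 0 arrives: push (IRQ0, PC=0), enter IRQ0 at PC=0 (depth now 2)
Event 6 (EXEC): [IRQ0] PC=0: DEC 3 -> ACC=-6
Event 7 (EXEC): [IRQ0] PC=1: IRET -> resume IRQ0 at PC=0 (depth now 1)
Event 8 (EXEC): [IRQ0] PC=0: DEC 3 -> ACC=-9
Event 9 (EXEC): [IRQ0] PC=1: IRET -> resume MAIN at PC=0 (depth now 0)
Event 10 (EXEC): [MAIN] PC=0: NOP
Event 11 (EXEC): [MAIN] PC=1: INC 5 -> ACC=-4
Event 12 (INT 0): INT 0 arrives: push (MAIN, PC=2), enter IRQ0 at PC=0 (depth now 1)
Event 13 (EXEC): [IRQ0] PC=0: DEC 3 -> ACC=-7
Event 14 (EXEC): [IRQ0] PC=1: IRET -> resume MAIN at PC=2 (depth now 0)
Event 15 (EXEC): [MAIN] PC=2: DEC 1 -> ACC=-8
Event 16 (EXEC): [MAIN] PC=3: HALT

Answer: -8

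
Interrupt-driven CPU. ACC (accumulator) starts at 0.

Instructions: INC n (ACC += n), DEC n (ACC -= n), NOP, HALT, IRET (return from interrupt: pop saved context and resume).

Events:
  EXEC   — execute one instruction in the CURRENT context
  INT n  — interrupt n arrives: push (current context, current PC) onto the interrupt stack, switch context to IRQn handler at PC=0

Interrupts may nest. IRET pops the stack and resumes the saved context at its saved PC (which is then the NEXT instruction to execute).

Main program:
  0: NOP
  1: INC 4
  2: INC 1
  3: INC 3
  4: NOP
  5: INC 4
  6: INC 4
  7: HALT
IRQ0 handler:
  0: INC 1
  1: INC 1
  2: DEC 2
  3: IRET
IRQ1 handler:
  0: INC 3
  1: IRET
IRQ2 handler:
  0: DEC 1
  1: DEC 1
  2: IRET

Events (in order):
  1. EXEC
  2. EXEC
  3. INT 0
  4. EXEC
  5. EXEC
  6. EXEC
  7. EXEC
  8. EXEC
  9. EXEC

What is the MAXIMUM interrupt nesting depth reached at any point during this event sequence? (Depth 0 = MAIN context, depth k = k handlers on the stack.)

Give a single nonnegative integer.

Answer: 1

Derivation:
Event 1 (EXEC): [MAIN] PC=0: NOP [depth=0]
Event 2 (EXEC): [MAIN] PC=1: INC 4 -> ACC=4 [depth=0]
Event 3 (INT 0): INT 0 arrives: push (MAIN, PC=2), enter IRQ0 at PC=0 (depth now 1) [depth=1]
Event 4 (EXEC): [IRQ0] PC=0: INC 1 -> ACC=5 [depth=1]
Event 5 (EXEC): [IRQ0] PC=1: INC 1 -> ACC=6 [depth=1]
Event 6 (EXEC): [IRQ0] PC=2: DEC 2 -> ACC=4 [depth=1]
Event 7 (EXEC): [IRQ0] PC=3: IRET -> resume MAIN at PC=2 (depth now 0) [depth=0]
Event 8 (EXEC): [MAIN] PC=2: INC 1 -> ACC=5 [depth=0]
Event 9 (EXEC): [MAIN] PC=3: INC 3 -> ACC=8 [depth=0]
Max depth observed: 1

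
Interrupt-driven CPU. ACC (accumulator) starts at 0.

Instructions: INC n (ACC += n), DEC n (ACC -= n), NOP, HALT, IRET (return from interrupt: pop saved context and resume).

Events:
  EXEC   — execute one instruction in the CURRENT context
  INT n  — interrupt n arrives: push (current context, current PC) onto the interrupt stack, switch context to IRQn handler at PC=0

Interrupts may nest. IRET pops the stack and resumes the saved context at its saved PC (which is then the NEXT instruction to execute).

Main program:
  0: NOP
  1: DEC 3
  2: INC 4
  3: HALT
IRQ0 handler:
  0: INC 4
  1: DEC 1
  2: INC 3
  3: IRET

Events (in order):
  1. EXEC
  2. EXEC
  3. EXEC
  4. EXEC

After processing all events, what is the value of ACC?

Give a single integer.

Answer: 1

Derivation:
Event 1 (EXEC): [MAIN] PC=0: NOP
Event 2 (EXEC): [MAIN] PC=1: DEC 3 -> ACC=-3
Event 3 (EXEC): [MAIN] PC=2: INC 4 -> ACC=1
Event 4 (EXEC): [MAIN] PC=3: HALT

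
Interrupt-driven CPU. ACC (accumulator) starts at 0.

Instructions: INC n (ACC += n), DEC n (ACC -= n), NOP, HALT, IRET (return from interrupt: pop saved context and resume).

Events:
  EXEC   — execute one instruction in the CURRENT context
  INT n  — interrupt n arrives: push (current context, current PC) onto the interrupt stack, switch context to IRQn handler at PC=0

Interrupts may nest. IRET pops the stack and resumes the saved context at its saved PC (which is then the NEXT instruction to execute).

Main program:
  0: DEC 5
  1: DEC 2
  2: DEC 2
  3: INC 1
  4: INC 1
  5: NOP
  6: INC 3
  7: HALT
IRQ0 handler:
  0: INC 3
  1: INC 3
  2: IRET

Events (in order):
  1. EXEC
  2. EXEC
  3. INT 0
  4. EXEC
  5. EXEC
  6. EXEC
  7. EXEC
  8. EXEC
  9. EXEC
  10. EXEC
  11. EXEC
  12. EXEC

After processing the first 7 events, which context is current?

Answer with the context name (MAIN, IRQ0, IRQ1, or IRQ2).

Answer: MAIN

Derivation:
Event 1 (EXEC): [MAIN] PC=0: DEC 5 -> ACC=-5
Event 2 (EXEC): [MAIN] PC=1: DEC 2 -> ACC=-7
Event 3 (INT 0): INT 0 arrives: push (MAIN, PC=2), enter IRQ0 at PC=0 (depth now 1)
Event 4 (EXEC): [IRQ0] PC=0: INC 3 -> ACC=-4
Event 5 (EXEC): [IRQ0] PC=1: INC 3 -> ACC=-1
Event 6 (EXEC): [IRQ0] PC=2: IRET -> resume MAIN at PC=2 (depth now 0)
Event 7 (EXEC): [MAIN] PC=2: DEC 2 -> ACC=-3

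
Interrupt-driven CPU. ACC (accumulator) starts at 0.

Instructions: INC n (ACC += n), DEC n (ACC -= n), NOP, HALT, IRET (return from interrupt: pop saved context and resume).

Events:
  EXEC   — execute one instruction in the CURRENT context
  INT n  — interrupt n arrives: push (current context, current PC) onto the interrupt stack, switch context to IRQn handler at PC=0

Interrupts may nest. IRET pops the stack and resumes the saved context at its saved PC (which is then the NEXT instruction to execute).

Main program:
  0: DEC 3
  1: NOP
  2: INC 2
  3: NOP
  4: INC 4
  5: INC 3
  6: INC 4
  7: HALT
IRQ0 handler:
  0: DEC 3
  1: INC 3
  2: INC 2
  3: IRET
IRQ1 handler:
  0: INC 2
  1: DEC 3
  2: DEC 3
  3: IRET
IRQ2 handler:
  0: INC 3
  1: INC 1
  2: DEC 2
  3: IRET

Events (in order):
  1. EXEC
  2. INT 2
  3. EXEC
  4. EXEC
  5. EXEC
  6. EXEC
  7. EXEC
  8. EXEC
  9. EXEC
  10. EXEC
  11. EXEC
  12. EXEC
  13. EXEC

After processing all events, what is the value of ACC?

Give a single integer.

Answer: 12

Derivation:
Event 1 (EXEC): [MAIN] PC=0: DEC 3 -> ACC=-3
Event 2 (INT 2): INT 2 arrives: push (MAIN, PC=1), enter IRQ2 at PC=0 (depth now 1)
Event 3 (EXEC): [IRQ2] PC=0: INC 3 -> ACC=0
Event 4 (EXEC): [IRQ2] PC=1: INC 1 -> ACC=1
Event 5 (EXEC): [IRQ2] PC=2: DEC 2 -> ACC=-1
Event 6 (EXEC): [IRQ2] PC=3: IRET -> resume MAIN at PC=1 (depth now 0)
Event 7 (EXEC): [MAIN] PC=1: NOP
Event 8 (EXEC): [MAIN] PC=2: INC 2 -> ACC=1
Event 9 (EXEC): [MAIN] PC=3: NOP
Event 10 (EXEC): [MAIN] PC=4: INC 4 -> ACC=5
Event 11 (EXEC): [MAIN] PC=5: INC 3 -> ACC=8
Event 12 (EXEC): [MAIN] PC=6: INC 4 -> ACC=12
Event 13 (EXEC): [MAIN] PC=7: HALT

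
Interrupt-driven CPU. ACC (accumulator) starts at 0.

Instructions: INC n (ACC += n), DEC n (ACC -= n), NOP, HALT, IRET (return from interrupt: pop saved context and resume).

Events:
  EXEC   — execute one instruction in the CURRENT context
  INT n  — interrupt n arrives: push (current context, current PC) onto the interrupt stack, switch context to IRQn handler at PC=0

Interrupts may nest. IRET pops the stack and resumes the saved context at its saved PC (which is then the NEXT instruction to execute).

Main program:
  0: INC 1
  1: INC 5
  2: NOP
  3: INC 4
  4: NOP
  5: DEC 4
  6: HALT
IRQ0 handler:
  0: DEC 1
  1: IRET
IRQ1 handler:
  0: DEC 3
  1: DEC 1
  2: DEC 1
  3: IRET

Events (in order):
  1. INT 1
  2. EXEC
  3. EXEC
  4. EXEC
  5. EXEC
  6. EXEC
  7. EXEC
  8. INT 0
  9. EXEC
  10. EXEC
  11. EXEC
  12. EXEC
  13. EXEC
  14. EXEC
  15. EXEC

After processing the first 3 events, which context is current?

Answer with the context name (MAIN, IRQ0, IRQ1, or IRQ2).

Answer: IRQ1

Derivation:
Event 1 (INT 1): INT 1 arrives: push (MAIN, PC=0), enter IRQ1 at PC=0 (depth now 1)
Event 2 (EXEC): [IRQ1] PC=0: DEC 3 -> ACC=-3
Event 3 (EXEC): [IRQ1] PC=1: DEC 1 -> ACC=-4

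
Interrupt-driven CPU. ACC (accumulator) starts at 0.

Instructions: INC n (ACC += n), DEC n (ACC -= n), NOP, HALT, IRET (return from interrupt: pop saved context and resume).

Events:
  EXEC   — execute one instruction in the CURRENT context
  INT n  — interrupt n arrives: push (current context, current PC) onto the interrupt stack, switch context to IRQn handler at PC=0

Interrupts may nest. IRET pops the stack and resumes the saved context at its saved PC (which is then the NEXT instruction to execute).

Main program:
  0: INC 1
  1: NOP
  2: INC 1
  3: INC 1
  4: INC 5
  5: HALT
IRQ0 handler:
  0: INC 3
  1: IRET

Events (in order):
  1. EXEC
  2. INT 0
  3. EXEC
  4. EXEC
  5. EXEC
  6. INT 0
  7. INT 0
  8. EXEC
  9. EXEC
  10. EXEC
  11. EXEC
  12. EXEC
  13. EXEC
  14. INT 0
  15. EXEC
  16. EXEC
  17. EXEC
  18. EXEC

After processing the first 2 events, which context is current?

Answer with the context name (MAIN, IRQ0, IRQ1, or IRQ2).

Event 1 (EXEC): [MAIN] PC=0: INC 1 -> ACC=1
Event 2 (INT 0): INT 0 arrives: push (MAIN, PC=1), enter IRQ0 at PC=0 (depth now 1)

Answer: IRQ0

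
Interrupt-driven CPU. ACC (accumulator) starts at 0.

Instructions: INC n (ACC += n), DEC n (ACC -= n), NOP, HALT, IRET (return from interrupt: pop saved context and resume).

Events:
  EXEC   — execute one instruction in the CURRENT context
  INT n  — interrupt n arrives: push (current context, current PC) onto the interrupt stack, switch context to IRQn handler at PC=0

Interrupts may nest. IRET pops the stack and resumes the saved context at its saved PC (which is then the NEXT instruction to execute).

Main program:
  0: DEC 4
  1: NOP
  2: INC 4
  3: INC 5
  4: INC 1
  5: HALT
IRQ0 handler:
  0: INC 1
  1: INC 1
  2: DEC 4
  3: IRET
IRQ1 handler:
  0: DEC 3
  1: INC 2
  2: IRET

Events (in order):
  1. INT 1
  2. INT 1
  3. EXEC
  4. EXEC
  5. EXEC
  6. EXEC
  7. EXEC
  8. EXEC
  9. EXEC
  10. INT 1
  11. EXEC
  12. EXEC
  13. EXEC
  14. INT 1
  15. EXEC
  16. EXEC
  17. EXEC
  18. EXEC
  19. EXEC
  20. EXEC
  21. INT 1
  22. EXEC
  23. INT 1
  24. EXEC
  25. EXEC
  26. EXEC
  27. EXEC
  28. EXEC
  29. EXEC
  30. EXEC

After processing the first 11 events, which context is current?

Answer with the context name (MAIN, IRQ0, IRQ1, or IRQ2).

Event 1 (INT 1): INT 1 arrives: push (MAIN, PC=0), enter IRQ1 at PC=0 (depth now 1)
Event 2 (INT 1): INT 1 arrives: push (IRQ1, PC=0), enter IRQ1 at PC=0 (depth now 2)
Event 3 (EXEC): [IRQ1] PC=0: DEC 3 -> ACC=-3
Event 4 (EXEC): [IRQ1] PC=1: INC 2 -> ACC=-1
Event 5 (EXEC): [IRQ1] PC=2: IRET -> resume IRQ1 at PC=0 (depth now 1)
Event 6 (EXEC): [IRQ1] PC=0: DEC 3 -> ACC=-4
Event 7 (EXEC): [IRQ1] PC=1: INC 2 -> ACC=-2
Event 8 (EXEC): [IRQ1] PC=2: IRET -> resume MAIN at PC=0 (depth now 0)
Event 9 (EXEC): [MAIN] PC=0: DEC 4 -> ACC=-6
Event 10 (INT 1): INT 1 arrives: push (MAIN, PC=1), enter IRQ1 at PC=0 (depth now 1)
Event 11 (EXEC): [IRQ1] PC=0: DEC 3 -> ACC=-9

Answer: IRQ1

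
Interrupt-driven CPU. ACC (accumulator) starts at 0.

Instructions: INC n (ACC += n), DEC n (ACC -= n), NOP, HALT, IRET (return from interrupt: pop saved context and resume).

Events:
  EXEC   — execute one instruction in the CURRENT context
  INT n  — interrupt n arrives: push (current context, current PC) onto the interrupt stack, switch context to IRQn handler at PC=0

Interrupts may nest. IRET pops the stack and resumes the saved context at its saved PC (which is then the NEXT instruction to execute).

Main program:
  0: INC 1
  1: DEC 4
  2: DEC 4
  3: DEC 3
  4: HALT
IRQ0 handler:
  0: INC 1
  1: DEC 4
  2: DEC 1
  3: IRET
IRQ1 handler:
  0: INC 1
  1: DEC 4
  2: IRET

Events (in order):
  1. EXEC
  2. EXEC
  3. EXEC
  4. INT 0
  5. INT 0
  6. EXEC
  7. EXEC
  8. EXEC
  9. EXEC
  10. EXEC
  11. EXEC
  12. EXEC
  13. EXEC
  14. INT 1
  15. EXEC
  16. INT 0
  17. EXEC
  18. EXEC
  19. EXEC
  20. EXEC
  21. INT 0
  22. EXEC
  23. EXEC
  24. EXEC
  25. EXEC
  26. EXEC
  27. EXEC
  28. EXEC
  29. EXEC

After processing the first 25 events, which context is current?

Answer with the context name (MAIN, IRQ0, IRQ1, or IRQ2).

Answer: IRQ1

Derivation:
Event 1 (EXEC): [MAIN] PC=0: INC 1 -> ACC=1
Event 2 (EXEC): [MAIN] PC=1: DEC 4 -> ACC=-3
Event 3 (EXEC): [MAIN] PC=2: DEC 4 -> ACC=-7
Event 4 (INT 0): INT 0 arrives: push (MAIN, PC=3), enter IRQ0 at PC=0 (depth now 1)
Event 5 (INT 0): INT 0 arrives: push (IRQ0, PC=0), enter IRQ0 at PC=0 (depth now 2)
Event 6 (EXEC): [IRQ0] PC=0: INC 1 -> ACC=-6
Event 7 (EXEC): [IRQ0] PC=1: DEC 4 -> ACC=-10
Event 8 (EXEC): [IRQ0] PC=2: DEC 1 -> ACC=-11
Event 9 (EXEC): [IRQ0] PC=3: IRET -> resume IRQ0 at PC=0 (depth now 1)
Event 10 (EXEC): [IRQ0] PC=0: INC 1 -> ACC=-10
Event 11 (EXEC): [IRQ0] PC=1: DEC 4 -> ACC=-14
Event 12 (EXEC): [IRQ0] PC=2: DEC 1 -> ACC=-15
Event 13 (EXEC): [IRQ0] PC=3: IRET -> resume MAIN at PC=3 (depth now 0)
Event 14 (INT 1): INT 1 arrives: push (MAIN, PC=3), enter IRQ1 at PC=0 (depth now 1)
Event 15 (EXEC): [IRQ1] PC=0: INC 1 -> ACC=-14
Event 16 (INT 0): INT 0 arrives: push (IRQ1, PC=1), enter IRQ0 at PC=0 (depth now 2)
Event 17 (EXEC): [IRQ0] PC=0: INC 1 -> ACC=-13
Event 18 (EXEC): [IRQ0] PC=1: DEC 4 -> ACC=-17
Event 19 (EXEC): [IRQ0] PC=2: DEC 1 -> ACC=-18
Event 20 (EXEC): [IRQ0] PC=3: IRET -> resume IRQ1 at PC=1 (depth now 1)
Event 21 (INT 0): INT 0 arrives: push (IRQ1, PC=1), enter IRQ0 at PC=0 (depth now 2)
Event 22 (EXEC): [IRQ0] PC=0: INC 1 -> ACC=-17
Event 23 (EXEC): [IRQ0] PC=1: DEC 4 -> ACC=-21
Event 24 (EXEC): [IRQ0] PC=2: DEC 1 -> ACC=-22
Event 25 (EXEC): [IRQ0] PC=3: IRET -> resume IRQ1 at PC=1 (depth now 1)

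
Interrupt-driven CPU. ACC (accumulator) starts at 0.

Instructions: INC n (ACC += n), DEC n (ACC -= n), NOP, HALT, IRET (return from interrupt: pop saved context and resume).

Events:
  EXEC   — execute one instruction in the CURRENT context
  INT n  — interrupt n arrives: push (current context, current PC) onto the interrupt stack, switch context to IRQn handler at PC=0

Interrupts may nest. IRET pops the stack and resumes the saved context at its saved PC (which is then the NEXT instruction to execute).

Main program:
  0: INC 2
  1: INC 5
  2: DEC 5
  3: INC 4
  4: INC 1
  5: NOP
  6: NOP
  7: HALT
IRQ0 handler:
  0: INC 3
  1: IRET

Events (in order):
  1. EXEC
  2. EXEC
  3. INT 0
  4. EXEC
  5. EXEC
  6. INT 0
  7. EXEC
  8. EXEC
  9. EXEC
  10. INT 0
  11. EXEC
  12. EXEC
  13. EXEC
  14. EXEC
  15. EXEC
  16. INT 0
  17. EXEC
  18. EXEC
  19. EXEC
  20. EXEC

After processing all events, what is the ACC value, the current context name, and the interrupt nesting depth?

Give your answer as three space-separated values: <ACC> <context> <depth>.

Answer: 19 MAIN 0

Derivation:
Event 1 (EXEC): [MAIN] PC=0: INC 2 -> ACC=2
Event 2 (EXEC): [MAIN] PC=1: INC 5 -> ACC=7
Event 3 (INT 0): INT 0 arrives: push (MAIN, PC=2), enter IRQ0 at PC=0 (depth now 1)
Event 4 (EXEC): [IRQ0] PC=0: INC 3 -> ACC=10
Event 5 (EXEC): [IRQ0] PC=1: IRET -> resume MAIN at PC=2 (depth now 0)
Event 6 (INT 0): INT 0 arrives: push (MAIN, PC=2), enter IRQ0 at PC=0 (depth now 1)
Event 7 (EXEC): [IRQ0] PC=0: INC 3 -> ACC=13
Event 8 (EXEC): [IRQ0] PC=1: IRET -> resume MAIN at PC=2 (depth now 0)
Event 9 (EXEC): [MAIN] PC=2: DEC 5 -> ACC=8
Event 10 (INT 0): INT 0 arrives: push (MAIN, PC=3), enter IRQ0 at PC=0 (depth now 1)
Event 11 (EXEC): [IRQ0] PC=0: INC 3 -> ACC=11
Event 12 (EXEC): [IRQ0] PC=1: IRET -> resume MAIN at PC=3 (depth now 0)
Event 13 (EXEC): [MAIN] PC=3: INC 4 -> ACC=15
Event 14 (EXEC): [MAIN] PC=4: INC 1 -> ACC=16
Event 15 (EXEC): [MAIN] PC=5: NOP
Event 16 (INT 0): INT 0 arrives: push (MAIN, PC=6), enter IRQ0 at PC=0 (depth now 1)
Event 17 (EXEC): [IRQ0] PC=0: INC 3 -> ACC=19
Event 18 (EXEC): [IRQ0] PC=1: IRET -> resume MAIN at PC=6 (depth now 0)
Event 19 (EXEC): [MAIN] PC=6: NOP
Event 20 (EXEC): [MAIN] PC=7: HALT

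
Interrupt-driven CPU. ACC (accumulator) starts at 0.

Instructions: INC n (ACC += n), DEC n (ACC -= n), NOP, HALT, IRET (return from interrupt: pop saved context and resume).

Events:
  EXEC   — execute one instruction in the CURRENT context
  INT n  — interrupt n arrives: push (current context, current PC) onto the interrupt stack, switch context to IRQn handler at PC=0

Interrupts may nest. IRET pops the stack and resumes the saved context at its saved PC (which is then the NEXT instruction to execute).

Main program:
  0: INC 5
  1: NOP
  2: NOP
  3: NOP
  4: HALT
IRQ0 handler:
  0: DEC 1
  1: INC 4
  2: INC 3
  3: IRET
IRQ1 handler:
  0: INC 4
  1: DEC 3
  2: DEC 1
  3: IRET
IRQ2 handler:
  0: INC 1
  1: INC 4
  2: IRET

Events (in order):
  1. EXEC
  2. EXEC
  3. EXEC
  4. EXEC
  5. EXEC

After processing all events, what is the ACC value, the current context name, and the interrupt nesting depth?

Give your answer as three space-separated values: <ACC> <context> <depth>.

Answer: 5 MAIN 0

Derivation:
Event 1 (EXEC): [MAIN] PC=0: INC 5 -> ACC=5
Event 2 (EXEC): [MAIN] PC=1: NOP
Event 3 (EXEC): [MAIN] PC=2: NOP
Event 4 (EXEC): [MAIN] PC=3: NOP
Event 5 (EXEC): [MAIN] PC=4: HALT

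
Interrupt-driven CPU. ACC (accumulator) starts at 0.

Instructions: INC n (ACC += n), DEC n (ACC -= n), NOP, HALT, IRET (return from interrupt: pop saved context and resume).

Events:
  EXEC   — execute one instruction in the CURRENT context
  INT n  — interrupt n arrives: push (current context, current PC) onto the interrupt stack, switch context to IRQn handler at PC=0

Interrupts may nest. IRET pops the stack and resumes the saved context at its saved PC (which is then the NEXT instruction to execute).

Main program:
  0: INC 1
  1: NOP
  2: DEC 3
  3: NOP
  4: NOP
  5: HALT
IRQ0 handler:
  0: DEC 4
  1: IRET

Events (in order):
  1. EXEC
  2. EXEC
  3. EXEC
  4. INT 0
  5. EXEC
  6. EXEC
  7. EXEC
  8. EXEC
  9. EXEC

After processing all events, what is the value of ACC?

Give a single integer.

Answer: -6

Derivation:
Event 1 (EXEC): [MAIN] PC=0: INC 1 -> ACC=1
Event 2 (EXEC): [MAIN] PC=1: NOP
Event 3 (EXEC): [MAIN] PC=2: DEC 3 -> ACC=-2
Event 4 (INT 0): INT 0 arrives: push (MAIN, PC=3), enter IRQ0 at PC=0 (depth now 1)
Event 5 (EXEC): [IRQ0] PC=0: DEC 4 -> ACC=-6
Event 6 (EXEC): [IRQ0] PC=1: IRET -> resume MAIN at PC=3 (depth now 0)
Event 7 (EXEC): [MAIN] PC=3: NOP
Event 8 (EXEC): [MAIN] PC=4: NOP
Event 9 (EXEC): [MAIN] PC=5: HALT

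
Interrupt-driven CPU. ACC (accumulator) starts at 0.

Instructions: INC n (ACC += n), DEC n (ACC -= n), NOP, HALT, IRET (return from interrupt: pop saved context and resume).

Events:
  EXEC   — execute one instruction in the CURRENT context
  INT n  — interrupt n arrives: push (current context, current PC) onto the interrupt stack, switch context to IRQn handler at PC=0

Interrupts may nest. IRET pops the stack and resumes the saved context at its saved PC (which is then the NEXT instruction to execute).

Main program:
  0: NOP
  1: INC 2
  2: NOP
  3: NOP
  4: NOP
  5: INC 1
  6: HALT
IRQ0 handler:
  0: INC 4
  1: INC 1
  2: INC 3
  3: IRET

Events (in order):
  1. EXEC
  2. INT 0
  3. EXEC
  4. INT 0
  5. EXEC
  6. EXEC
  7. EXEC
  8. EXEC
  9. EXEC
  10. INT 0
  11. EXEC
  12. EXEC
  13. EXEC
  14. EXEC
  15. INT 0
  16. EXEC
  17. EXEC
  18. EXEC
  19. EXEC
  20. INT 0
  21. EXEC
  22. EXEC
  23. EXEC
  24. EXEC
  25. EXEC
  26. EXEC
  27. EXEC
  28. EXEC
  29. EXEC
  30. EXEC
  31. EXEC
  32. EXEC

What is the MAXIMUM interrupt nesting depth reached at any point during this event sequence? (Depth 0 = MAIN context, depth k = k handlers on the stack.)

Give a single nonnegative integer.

Event 1 (EXEC): [MAIN] PC=0: NOP [depth=0]
Event 2 (INT 0): INT 0 arrives: push (MAIN, PC=1), enter IRQ0 at PC=0 (depth now 1) [depth=1]
Event 3 (EXEC): [IRQ0] PC=0: INC 4 -> ACC=4 [depth=1]
Event 4 (INT 0): INT 0 arrives: push (IRQ0, PC=1), enter IRQ0 at PC=0 (depth now 2) [depth=2]
Event 5 (EXEC): [IRQ0] PC=0: INC 4 -> ACC=8 [depth=2]
Event 6 (EXEC): [IRQ0] PC=1: INC 1 -> ACC=9 [depth=2]
Event 7 (EXEC): [IRQ0] PC=2: INC 3 -> ACC=12 [depth=2]
Event 8 (EXEC): [IRQ0] PC=3: IRET -> resume IRQ0 at PC=1 (depth now 1) [depth=1]
Event 9 (EXEC): [IRQ0] PC=1: INC 1 -> ACC=13 [depth=1]
Event 10 (INT 0): INT 0 arrives: push (IRQ0, PC=2), enter IRQ0 at PC=0 (depth now 2) [depth=2]
Event 11 (EXEC): [IRQ0] PC=0: INC 4 -> ACC=17 [depth=2]
Event 12 (EXEC): [IRQ0] PC=1: INC 1 -> ACC=18 [depth=2]
Event 13 (EXEC): [IRQ0] PC=2: INC 3 -> ACC=21 [depth=2]
Event 14 (EXEC): [IRQ0] PC=3: IRET -> resume IRQ0 at PC=2 (depth now 1) [depth=1]
Event 15 (INT 0): INT 0 arrives: push (IRQ0, PC=2), enter IRQ0 at PC=0 (depth now 2) [depth=2]
Event 16 (EXEC): [IRQ0] PC=0: INC 4 -> ACC=25 [depth=2]
Event 17 (EXEC): [IRQ0] PC=1: INC 1 -> ACC=26 [depth=2]
Event 18 (EXEC): [IRQ0] PC=2: INC 3 -> ACC=29 [depth=2]
Event 19 (EXEC): [IRQ0] PC=3: IRET -> resume IRQ0 at PC=2 (depth now 1) [depth=1]
Event 20 (INT 0): INT 0 arrives: push (IRQ0, PC=2), enter IRQ0 at PC=0 (depth now 2) [depth=2]
Event 21 (EXEC): [IRQ0] PC=0: INC 4 -> ACC=33 [depth=2]
Event 22 (EXEC): [IRQ0] PC=1: INC 1 -> ACC=34 [depth=2]
Event 23 (EXEC): [IRQ0] PC=2: INC 3 -> ACC=37 [depth=2]
Event 24 (EXEC): [IRQ0] PC=3: IRET -> resume IRQ0 at PC=2 (depth now 1) [depth=1]
Event 25 (EXEC): [IRQ0] PC=2: INC 3 -> ACC=40 [depth=1]
Event 26 (EXEC): [IRQ0] PC=3: IRET -> resume MAIN at PC=1 (depth now 0) [depth=0]
Event 27 (EXEC): [MAIN] PC=1: INC 2 -> ACC=42 [depth=0]
Event 28 (EXEC): [MAIN] PC=2: NOP [depth=0]
Event 29 (EXEC): [MAIN] PC=3: NOP [depth=0]
Event 30 (EXEC): [MAIN] PC=4: NOP [depth=0]
Event 31 (EXEC): [MAIN] PC=5: INC 1 -> ACC=43 [depth=0]
Event 32 (EXEC): [MAIN] PC=6: HALT [depth=0]
Max depth observed: 2

Answer: 2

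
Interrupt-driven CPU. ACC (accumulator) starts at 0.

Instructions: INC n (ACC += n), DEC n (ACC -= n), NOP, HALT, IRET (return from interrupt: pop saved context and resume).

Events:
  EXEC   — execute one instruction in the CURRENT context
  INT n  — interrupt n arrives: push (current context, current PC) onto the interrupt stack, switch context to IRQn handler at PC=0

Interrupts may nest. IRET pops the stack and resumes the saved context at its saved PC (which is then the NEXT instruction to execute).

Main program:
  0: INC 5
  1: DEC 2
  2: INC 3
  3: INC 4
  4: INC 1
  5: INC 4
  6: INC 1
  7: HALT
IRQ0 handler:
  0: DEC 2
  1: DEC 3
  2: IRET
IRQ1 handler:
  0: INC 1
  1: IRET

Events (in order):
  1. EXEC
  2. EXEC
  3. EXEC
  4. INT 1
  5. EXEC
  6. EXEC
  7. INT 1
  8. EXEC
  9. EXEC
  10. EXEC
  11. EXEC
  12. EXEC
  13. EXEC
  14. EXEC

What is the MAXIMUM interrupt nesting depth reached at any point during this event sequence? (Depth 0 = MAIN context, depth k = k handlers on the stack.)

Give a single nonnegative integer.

Answer: 1

Derivation:
Event 1 (EXEC): [MAIN] PC=0: INC 5 -> ACC=5 [depth=0]
Event 2 (EXEC): [MAIN] PC=1: DEC 2 -> ACC=3 [depth=0]
Event 3 (EXEC): [MAIN] PC=2: INC 3 -> ACC=6 [depth=0]
Event 4 (INT 1): INT 1 arrives: push (MAIN, PC=3), enter IRQ1 at PC=0 (depth now 1) [depth=1]
Event 5 (EXEC): [IRQ1] PC=0: INC 1 -> ACC=7 [depth=1]
Event 6 (EXEC): [IRQ1] PC=1: IRET -> resume MAIN at PC=3 (depth now 0) [depth=0]
Event 7 (INT 1): INT 1 arrives: push (MAIN, PC=3), enter IRQ1 at PC=0 (depth now 1) [depth=1]
Event 8 (EXEC): [IRQ1] PC=0: INC 1 -> ACC=8 [depth=1]
Event 9 (EXEC): [IRQ1] PC=1: IRET -> resume MAIN at PC=3 (depth now 0) [depth=0]
Event 10 (EXEC): [MAIN] PC=3: INC 4 -> ACC=12 [depth=0]
Event 11 (EXEC): [MAIN] PC=4: INC 1 -> ACC=13 [depth=0]
Event 12 (EXEC): [MAIN] PC=5: INC 4 -> ACC=17 [depth=0]
Event 13 (EXEC): [MAIN] PC=6: INC 1 -> ACC=18 [depth=0]
Event 14 (EXEC): [MAIN] PC=7: HALT [depth=0]
Max depth observed: 1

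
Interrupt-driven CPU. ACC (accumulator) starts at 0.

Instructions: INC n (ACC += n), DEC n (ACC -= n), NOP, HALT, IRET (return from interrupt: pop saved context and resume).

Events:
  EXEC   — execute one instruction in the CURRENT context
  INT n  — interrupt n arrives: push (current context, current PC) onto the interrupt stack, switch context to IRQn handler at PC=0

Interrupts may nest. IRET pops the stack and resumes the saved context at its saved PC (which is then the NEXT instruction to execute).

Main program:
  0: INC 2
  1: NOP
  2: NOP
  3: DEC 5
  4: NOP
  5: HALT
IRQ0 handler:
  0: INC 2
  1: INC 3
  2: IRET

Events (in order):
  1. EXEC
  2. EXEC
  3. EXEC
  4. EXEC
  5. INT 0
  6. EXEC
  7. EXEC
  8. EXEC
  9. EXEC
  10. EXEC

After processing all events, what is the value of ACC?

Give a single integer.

Event 1 (EXEC): [MAIN] PC=0: INC 2 -> ACC=2
Event 2 (EXEC): [MAIN] PC=1: NOP
Event 3 (EXEC): [MAIN] PC=2: NOP
Event 4 (EXEC): [MAIN] PC=3: DEC 5 -> ACC=-3
Event 5 (INT 0): INT 0 arrives: push (MAIN, PC=4), enter IRQ0 at PC=0 (depth now 1)
Event 6 (EXEC): [IRQ0] PC=0: INC 2 -> ACC=-1
Event 7 (EXEC): [IRQ0] PC=1: INC 3 -> ACC=2
Event 8 (EXEC): [IRQ0] PC=2: IRET -> resume MAIN at PC=4 (depth now 0)
Event 9 (EXEC): [MAIN] PC=4: NOP
Event 10 (EXEC): [MAIN] PC=5: HALT

Answer: 2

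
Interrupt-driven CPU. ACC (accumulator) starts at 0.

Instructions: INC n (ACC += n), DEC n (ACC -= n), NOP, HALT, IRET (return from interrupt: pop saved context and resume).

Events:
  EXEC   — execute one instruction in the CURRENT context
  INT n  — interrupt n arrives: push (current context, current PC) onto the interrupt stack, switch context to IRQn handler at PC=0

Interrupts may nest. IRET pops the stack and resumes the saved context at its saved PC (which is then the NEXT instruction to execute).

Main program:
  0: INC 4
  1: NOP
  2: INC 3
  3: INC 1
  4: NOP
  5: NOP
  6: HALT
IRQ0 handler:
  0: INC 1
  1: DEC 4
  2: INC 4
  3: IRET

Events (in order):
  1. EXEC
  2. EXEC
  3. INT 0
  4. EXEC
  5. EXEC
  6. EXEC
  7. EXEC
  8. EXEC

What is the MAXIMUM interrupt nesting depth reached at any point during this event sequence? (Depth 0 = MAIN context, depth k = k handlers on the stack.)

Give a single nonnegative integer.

Event 1 (EXEC): [MAIN] PC=0: INC 4 -> ACC=4 [depth=0]
Event 2 (EXEC): [MAIN] PC=1: NOP [depth=0]
Event 3 (INT 0): INT 0 arrives: push (MAIN, PC=2), enter IRQ0 at PC=0 (depth now 1) [depth=1]
Event 4 (EXEC): [IRQ0] PC=0: INC 1 -> ACC=5 [depth=1]
Event 5 (EXEC): [IRQ0] PC=1: DEC 4 -> ACC=1 [depth=1]
Event 6 (EXEC): [IRQ0] PC=2: INC 4 -> ACC=5 [depth=1]
Event 7 (EXEC): [IRQ0] PC=3: IRET -> resume MAIN at PC=2 (depth now 0) [depth=0]
Event 8 (EXEC): [MAIN] PC=2: INC 3 -> ACC=8 [depth=0]
Max depth observed: 1

Answer: 1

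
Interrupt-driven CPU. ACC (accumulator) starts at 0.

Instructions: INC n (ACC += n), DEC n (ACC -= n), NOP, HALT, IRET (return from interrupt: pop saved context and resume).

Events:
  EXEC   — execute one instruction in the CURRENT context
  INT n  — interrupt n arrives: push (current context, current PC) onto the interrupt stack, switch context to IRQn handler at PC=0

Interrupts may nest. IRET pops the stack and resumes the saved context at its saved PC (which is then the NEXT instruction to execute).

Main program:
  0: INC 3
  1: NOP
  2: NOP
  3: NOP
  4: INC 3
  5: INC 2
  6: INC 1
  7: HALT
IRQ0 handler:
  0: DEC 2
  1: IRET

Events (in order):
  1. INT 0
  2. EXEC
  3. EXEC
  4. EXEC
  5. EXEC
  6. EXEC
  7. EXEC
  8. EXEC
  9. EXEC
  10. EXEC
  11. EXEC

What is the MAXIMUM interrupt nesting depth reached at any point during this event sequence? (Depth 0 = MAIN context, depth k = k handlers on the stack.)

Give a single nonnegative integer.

Answer: 1

Derivation:
Event 1 (INT 0): INT 0 arrives: push (MAIN, PC=0), enter IRQ0 at PC=0 (depth now 1) [depth=1]
Event 2 (EXEC): [IRQ0] PC=0: DEC 2 -> ACC=-2 [depth=1]
Event 3 (EXEC): [IRQ0] PC=1: IRET -> resume MAIN at PC=0 (depth now 0) [depth=0]
Event 4 (EXEC): [MAIN] PC=0: INC 3 -> ACC=1 [depth=0]
Event 5 (EXEC): [MAIN] PC=1: NOP [depth=0]
Event 6 (EXEC): [MAIN] PC=2: NOP [depth=0]
Event 7 (EXEC): [MAIN] PC=3: NOP [depth=0]
Event 8 (EXEC): [MAIN] PC=4: INC 3 -> ACC=4 [depth=0]
Event 9 (EXEC): [MAIN] PC=5: INC 2 -> ACC=6 [depth=0]
Event 10 (EXEC): [MAIN] PC=6: INC 1 -> ACC=7 [depth=0]
Event 11 (EXEC): [MAIN] PC=7: HALT [depth=0]
Max depth observed: 1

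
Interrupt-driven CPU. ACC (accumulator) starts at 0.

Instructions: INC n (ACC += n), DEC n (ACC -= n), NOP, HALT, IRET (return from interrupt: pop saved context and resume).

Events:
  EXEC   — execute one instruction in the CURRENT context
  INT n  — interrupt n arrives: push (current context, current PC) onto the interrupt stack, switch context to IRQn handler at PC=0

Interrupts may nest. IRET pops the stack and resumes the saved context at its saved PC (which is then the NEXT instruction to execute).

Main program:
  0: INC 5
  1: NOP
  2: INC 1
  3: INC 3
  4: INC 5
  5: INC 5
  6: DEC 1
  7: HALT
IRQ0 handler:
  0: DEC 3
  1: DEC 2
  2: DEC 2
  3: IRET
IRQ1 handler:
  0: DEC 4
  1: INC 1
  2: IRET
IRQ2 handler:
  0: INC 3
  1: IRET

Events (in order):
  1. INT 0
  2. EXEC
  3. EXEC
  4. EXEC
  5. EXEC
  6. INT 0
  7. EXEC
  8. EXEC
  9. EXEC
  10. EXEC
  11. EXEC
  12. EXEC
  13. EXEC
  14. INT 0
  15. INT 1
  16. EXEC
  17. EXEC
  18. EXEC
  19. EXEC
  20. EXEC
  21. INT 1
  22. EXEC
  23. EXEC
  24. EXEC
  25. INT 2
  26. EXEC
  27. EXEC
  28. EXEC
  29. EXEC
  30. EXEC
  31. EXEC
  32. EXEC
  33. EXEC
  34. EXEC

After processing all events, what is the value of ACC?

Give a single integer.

Answer: -6

Derivation:
Event 1 (INT 0): INT 0 arrives: push (MAIN, PC=0), enter IRQ0 at PC=0 (depth now 1)
Event 2 (EXEC): [IRQ0] PC=0: DEC 3 -> ACC=-3
Event 3 (EXEC): [IRQ0] PC=1: DEC 2 -> ACC=-5
Event 4 (EXEC): [IRQ0] PC=2: DEC 2 -> ACC=-7
Event 5 (EXEC): [IRQ0] PC=3: IRET -> resume MAIN at PC=0 (depth now 0)
Event 6 (INT 0): INT 0 arrives: push (MAIN, PC=0), enter IRQ0 at PC=0 (depth now 1)
Event 7 (EXEC): [IRQ0] PC=0: DEC 3 -> ACC=-10
Event 8 (EXEC): [IRQ0] PC=1: DEC 2 -> ACC=-12
Event 9 (EXEC): [IRQ0] PC=2: DEC 2 -> ACC=-14
Event 10 (EXEC): [IRQ0] PC=3: IRET -> resume MAIN at PC=0 (depth now 0)
Event 11 (EXEC): [MAIN] PC=0: INC 5 -> ACC=-9
Event 12 (EXEC): [MAIN] PC=1: NOP
Event 13 (EXEC): [MAIN] PC=2: INC 1 -> ACC=-8
Event 14 (INT 0): INT 0 arrives: push (MAIN, PC=3), enter IRQ0 at PC=0 (depth now 1)
Event 15 (INT 1): INT 1 arrives: push (IRQ0, PC=0), enter IRQ1 at PC=0 (depth now 2)
Event 16 (EXEC): [IRQ1] PC=0: DEC 4 -> ACC=-12
Event 17 (EXEC): [IRQ1] PC=1: INC 1 -> ACC=-11
Event 18 (EXEC): [IRQ1] PC=2: IRET -> resume IRQ0 at PC=0 (depth now 1)
Event 19 (EXEC): [IRQ0] PC=0: DEC 3 -> ACC=-14
Event 20 (EXEC): [IRQ0] PC=1: DEC 2 -> ACC=-16
Event 21 (INT 1): INT 1 arrives: push (IRQ0, PC=2), enter IRQ1 at PC=0 (depth now 2)
Event 22 (EXEC): [IRQ1] PC=0: DEC 4 -> ACC=-20
Event 23 (EXEC): [IRQ1] PC=1: INC 1 -> ACC=-19
Event 24 (EXEC): [IRQ1] PC=2: IRET -> resume IRQ0 at PC=2 (depth now 1)
Event 25 (INT 2): INT 2 arrives: push (IRQ0, PC=2), enter IRQ2 at PC=0 (depth now 2)
Event 26 (EXEC): [IRQ2] PC=0: INC 3 -> ACC=-16
Event 27 (EXEC): [IRQ2] PC=1: IRET -> resume IRQ0 at PC=2 (depth now 1)
Event 28 (EXEC): [IRQ0] PC=2: DEC 2 -> ACC=-18
Event 29 (EXEC): [IRQ0] PC=3: IRET -> resume MAIN at PC=3 (depth now 0)
Event 30 (EXEC): [MAIN] PC=3: INC 3 -> ACC=-15
Event 31 (EXEC): [MAIN] PC=4: INC 5 -> ACC=-10
Event 32 (EXEC): [MAIN] PC=5: INC 5 -> ACC=-5
Event 33 (EXEC): [MAIN] PC=6: DEC 1 -> ACC=-6
Event 34 (EXEC): [MAIN] PC=7: HALT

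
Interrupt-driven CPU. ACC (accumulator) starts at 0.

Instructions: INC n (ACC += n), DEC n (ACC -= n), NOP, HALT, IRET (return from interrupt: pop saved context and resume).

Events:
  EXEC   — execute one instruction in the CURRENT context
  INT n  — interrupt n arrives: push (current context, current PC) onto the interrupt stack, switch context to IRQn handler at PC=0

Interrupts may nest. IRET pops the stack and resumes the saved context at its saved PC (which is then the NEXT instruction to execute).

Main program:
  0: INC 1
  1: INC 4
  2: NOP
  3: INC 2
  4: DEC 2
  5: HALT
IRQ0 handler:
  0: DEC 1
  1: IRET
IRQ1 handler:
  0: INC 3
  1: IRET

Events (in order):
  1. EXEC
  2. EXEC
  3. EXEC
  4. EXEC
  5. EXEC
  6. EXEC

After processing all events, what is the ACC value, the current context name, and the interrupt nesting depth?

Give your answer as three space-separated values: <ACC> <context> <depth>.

Event 1 (EXEC): [MAIN] PC=0: INC 1 -> ACC=1
Event 2 (EXEC): [MAIN] PC=1: INC 4 -> ACC=5
Event 3 (EXEC): [MAIN] PC=2: NOP
Event 4 (EXEC): [MAIN] PC=3: INC 2 -> ACC=7
Event 5 (EXEC): [MAIN] PC=4: DEC 2 -> ACC=5
Event 6 (EXEC): [MAIN] PC=5: HALT

Answer: 5 MAIN 0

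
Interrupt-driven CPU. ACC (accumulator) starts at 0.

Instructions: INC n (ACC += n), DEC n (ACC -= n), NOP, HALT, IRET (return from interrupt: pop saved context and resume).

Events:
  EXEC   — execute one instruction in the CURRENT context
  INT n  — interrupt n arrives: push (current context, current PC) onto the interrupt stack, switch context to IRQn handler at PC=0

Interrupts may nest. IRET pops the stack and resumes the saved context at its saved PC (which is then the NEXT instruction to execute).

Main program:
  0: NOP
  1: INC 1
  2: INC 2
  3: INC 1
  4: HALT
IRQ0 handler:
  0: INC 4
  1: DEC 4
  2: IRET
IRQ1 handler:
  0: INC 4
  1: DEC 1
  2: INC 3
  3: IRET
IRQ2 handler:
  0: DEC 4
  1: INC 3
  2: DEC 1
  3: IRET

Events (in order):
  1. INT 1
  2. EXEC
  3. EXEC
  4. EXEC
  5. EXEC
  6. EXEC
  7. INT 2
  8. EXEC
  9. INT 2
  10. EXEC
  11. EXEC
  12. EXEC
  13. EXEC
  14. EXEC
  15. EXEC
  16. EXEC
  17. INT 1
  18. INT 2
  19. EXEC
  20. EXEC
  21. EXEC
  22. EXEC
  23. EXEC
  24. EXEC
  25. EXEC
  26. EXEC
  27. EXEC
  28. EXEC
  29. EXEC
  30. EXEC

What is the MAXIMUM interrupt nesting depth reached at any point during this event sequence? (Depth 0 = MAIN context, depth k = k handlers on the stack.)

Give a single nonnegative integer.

Event 1 (INT 1): INT 1 arrives: push (MAIN, PC=0), enter IRQ1 at PC=0 (depth now 1) [depth=1]
Event 2 (EXEC): [IRQ1] PC=0: INC 4 -> ACC=4 [depth=1]
Event 3 (EXEC): [IRQ1] PC=1: DEC 1 -> ACC=3 [depth=1]
Event 4 (EXEC): [IRQ1] PC=2: INC 3 -> ACC=6 [depth=1]
Event 5 (EXEC): [IRQ1] PC=3: IRET -> resume MAIN at PC=0 (depth now 0) [depth=0]
Event 6 (EXEC): [MAIN] PC=0: NOP [depth=0]
Event 7 (INT 2): INT 2 arrives: push (MAIN, PC=1), enter IRQ2 at PC=0 (depth now 1) [depth=1]
Event 8 (EXEC): [IRQ2] PC=0: DEC 4 -> ACC=2 [depth=1]
Event 9 (INT 2): INT 2 arrives: push (IRQ2, PC=1), enter IRQ2 at PC=0 (depth now 2) [depth=2]
Event 10 (EXEC): [IRQ2] PC=0: DEC 4 -> ACC=-2 [depth=2]
Event 11 (EXEC): [IRQ2] PC=1: INC 3 -> ACC=1 [depth=2]
Event 12 (EXEC): [IRQ2] PC=2: DEC 1 -> ACC=0 [depth=2]
Event 13 (EXEC): [IRQ2] PC=3: IRET -> resume IRQ2 at PC=1 (depth now 1) [depth=1]
Event 14 (EXEC): [IRQ2] PC=1: INC 3 -> ACC=3 [depth=1]
Event 15 (EXEC): [IRQ2] PC=2: DEC 1 -> ACC=2 [depth=1]
Event 16 (EXEC): [IRQ2] PC=3: IRET -> resume MAIN at PC=1 (depth now 0) [depth=0]
Event 17 (INT 1): INT 1 arrives: push (MAIN, PC=1), enter IRQ1 at PC=0 (depth now 1) [depth=1]
Event 18 (INT 2): INT 2 arrives: push (IRQ1, PC=0), enter IRQ2 at PC=0 (depth now 2) [depth=2]
Event 19 (EXEC): [IRQ2] PC=0: DEC 4 -> ACC=-2 [depth=2]
Event 20 (EXEC): [IRQ2] PC=1: INC 3 -> ACC=1 [depth=2]
Event 21 (EXEC): [IRQ2] PC=2: DEC 1 -> ACC=0 [depth=2]
Event 22 (EXEC): [IRQ2] PC=3: IRET -> resume IRQ1 at PC=0 (depth now 1) [depth=1]
Event 23 (EXEC): [IRQ1] PC=0: INC 4 -> ACC=4 [depth=1]
Event 24 (EXEC): [IRQ1] PC=1: DEC 1 -> ACC=3 [depth=1]
Event 25 (EXEC): [IRQ1] PC=2: INC 3 -> ACC=6 [depth=1]
Event 26 (EXEC): [IRQ1] PC=3: IRET -> resume MAIN at PC=1 (depth now 0) [depth=0]
Event 27 (EXEC): [MAIN] PC=1: INC 1 -> ACC=7 [depth=0]
Event 28 (EXEC): [MAIN] PC=2: INC 2 -> ACC=9 [depth=0]
Event 29 (EXEC): [MAIN] PC=3: INC 1 -> ACC=10 [depth=0]
Event 30 (EXEC): [MAIN] PC=4: HALT [depth=0]
Max depth observed: 2

Answer: 2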